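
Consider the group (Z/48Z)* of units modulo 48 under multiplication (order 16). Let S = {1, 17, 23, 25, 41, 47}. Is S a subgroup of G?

No

|S| = 6 does not divide |G| = 16, so by Lagrange S is not a subgroup.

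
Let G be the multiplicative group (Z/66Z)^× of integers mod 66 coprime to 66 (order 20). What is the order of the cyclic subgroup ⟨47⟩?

Compute successive powers of 47 mod 66: 47, 31, 5, 37, 23, 25, 53, 49, …; 47^10 ≡ 1 (mod 66).
So |⟨47⟩| = 10.

10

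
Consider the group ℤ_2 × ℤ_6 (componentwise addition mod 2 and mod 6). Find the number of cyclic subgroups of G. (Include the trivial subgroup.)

8

Group the elements of G by the cyclic subgroup they generate; each cyclic subgroup of order d accounts for φ(d) elements.
Cyclic subgroups by order — order 1: 1; order 2: 3; order 3: 1; order 6: 3.
Total: 8.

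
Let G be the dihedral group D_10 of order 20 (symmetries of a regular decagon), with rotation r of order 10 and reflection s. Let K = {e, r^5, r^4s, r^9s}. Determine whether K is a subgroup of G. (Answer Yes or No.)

|K| = 4 divides |G| = 20, consistent with Lagrange.
K contains the identity, every element's inverse is in K, and K is closed under ·: it is a subgroup.

Yes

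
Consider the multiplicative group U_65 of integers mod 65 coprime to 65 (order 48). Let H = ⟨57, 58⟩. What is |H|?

24

|⟨57⟩| = 4 and |⟨58⟩| = 12, so |H| is a multiple of lcm(4, 12) = 12 and divides |G| = 48.
Closing under the operation: H = {1, 2, 4, 7, 8, 9, 14, 16, 18, 28, 29, 32, 33, 36, 37, 47, 49, 51, 56, 57, 58, 61, 63, 64}, so |H| = 24.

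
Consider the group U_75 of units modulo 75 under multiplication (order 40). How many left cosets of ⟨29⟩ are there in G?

4

|⟨29⟩| = 10 and |G| = 40.
By Lagrange, [G : H] = |G|/|H| = 40/10 = 4.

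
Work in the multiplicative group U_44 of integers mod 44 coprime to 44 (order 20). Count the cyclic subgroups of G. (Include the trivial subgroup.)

8

Each element a generates a cyclic subgroup ⟨a⟩; distinct elements may generate the same one (a cyclic group of order d has φ(d) generators).
Cyclic subgroups by order — order 1: 1; order 2: 3; order 5: 1; order 10: 3.
Total: 8.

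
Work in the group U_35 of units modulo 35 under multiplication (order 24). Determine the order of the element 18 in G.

12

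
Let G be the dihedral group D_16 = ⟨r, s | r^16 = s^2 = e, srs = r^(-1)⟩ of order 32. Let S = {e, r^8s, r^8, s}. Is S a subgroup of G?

Yes

|S| = 4 divides |G| = 32, consistent with Lagrange.
S contains the identity, every element's inverse is in S, and S is closed under ·: it is a subgroup.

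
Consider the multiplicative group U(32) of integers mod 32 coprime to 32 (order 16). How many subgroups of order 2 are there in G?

|G| = 16 and 2 | 16, so subgroups of order 2 are possible by Lagrange.
The subgroups of order 2 are: {1, 15}; {1, 17}; {1, 31}.
So G has 3 subgroups of order 2.

3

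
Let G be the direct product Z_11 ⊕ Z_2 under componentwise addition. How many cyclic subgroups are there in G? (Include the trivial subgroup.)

A cyclic subgroup of order d is generated by each of its φ(d) elements of order d, so the cyclic subgroups of order d number (#elements of order d)/φ(d).
Cyclic subgroups by order — order 1: 1; order 2: 1; order 11: 1; order 22: 1.
Total: 4.

4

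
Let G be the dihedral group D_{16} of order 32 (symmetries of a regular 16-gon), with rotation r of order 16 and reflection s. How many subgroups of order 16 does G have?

3

|G| = 32 and 16 | 32, so subgroups of order 16 are possible by Lagrange.
The subgroups of order 16 are: {e, r, r^2, r^3, r^4, r^5, r^6, r^7, r^8, r^9, r^10, r^11, r^12, r^13, r^14, r^15}; {e, r^2, r^4, r^6, r^8, r^10, r^12, r^14, s, r^2s, r^4s, r^6s, r^8s, r^10s, r^12s, r^14s}; {e, r^2, r^4, r^6, r^8, r^10, r^12, r^14, rs, r^3s, r^5s, r^7s, r^9s, r^11s, r^13s, r^15s}.
So G has 3 subgroups of order 16.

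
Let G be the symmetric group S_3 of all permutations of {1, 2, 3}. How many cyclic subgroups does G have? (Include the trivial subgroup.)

5

Group the elements of G by the cyclic subgroup they generate; each cyclic subgroup of order d accounts for φ(d) elements.
Cyclic subgroups by order — order 1: 1; order 2: 3; order 3: 1.
Total: 5.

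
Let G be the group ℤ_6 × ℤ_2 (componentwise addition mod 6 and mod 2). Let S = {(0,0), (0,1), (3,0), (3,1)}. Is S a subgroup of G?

Yes

|S| = 4 divides |G| = 12, consistent with Lagrange.
S contains the identity, every element's inverse is in S, and S is closed under +: it is a subgroup.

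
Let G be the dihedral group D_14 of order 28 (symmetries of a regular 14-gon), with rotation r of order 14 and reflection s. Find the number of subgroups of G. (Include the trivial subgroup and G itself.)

28

|G| = 28, so by Lagrange every subgroup order divides 28. Divisors: 1, 2, 4, 7, 14, 28.
Subgroups by order — order 1: 1; order 2: 15; order 4: 7; order 7: 1; order 14: 3; order 28: 1.
Total: 1 + 15 + 7 + 1 + 3 + 1 = 28.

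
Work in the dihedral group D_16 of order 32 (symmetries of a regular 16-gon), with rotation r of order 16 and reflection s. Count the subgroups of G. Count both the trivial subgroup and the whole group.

|G| = 32, so by Lagrange every subgroup order divides 32. Divisors: 1, 2, 4, 8, 16, 32.
Subgroups by order — order 1: 1; order 2: 17; order 4: 9; order 8: 5; order 16: 3; order 32: 1.
Total: 1 + 17 + 9 + 5 + 3 + 1 = 36.

36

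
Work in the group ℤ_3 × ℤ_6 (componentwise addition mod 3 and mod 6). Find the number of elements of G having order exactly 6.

8

An element (a,b) has order lcm(ord(a), ord(b)); count pairs with lcm equal to 6.
Enumerating gives 8 such elements.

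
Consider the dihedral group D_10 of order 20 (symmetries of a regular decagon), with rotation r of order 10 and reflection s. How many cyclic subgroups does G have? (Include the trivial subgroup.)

Each element a generates a cyclic subgroup ⟨a⟩; distinct elements may generate the same one (a cyclic group of order d has φ(d) generators).
Cyclic subgroups by order — order 1: 1; order 2: 11; order 5: 1; order 10: 1.
Total: 14.

14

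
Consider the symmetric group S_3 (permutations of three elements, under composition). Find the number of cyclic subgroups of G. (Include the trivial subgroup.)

Each element a generates a cyclic subgroup ⟨a⟩; distinct elements may generate the same one (a cyclic group of order d has φ(d) generators).
Cyclic subgroups by order — order 1: 1; order 2: 3; order 3: 1.
Total: 5.

5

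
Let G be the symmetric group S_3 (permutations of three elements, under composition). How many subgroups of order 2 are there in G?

3

|G| = 6 and 2 | 6, so subgroups of order 2 are possible by Lagrange.
The subgroups of order 2 are: {e, (1 2)}; {e, (1 3)}; {e, (2 3)}.
So G has 3 subgroups of order 2.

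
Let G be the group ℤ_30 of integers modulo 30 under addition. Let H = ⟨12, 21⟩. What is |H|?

10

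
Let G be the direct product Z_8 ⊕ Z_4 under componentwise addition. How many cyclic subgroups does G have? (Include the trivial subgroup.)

A cyclic subgroup of order d is generated by each of its φ(d) elements of order d, so the cyclic subgroups of order d number (#elements of order d)/φ(d).
Cyclic subgroups by order — order 1: 1; order 2: 3; order 4: 6; order 8: 4.
Total: 14.

14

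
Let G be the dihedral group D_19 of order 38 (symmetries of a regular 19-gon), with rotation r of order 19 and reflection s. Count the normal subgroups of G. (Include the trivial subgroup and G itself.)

3

G has 22 subgroups. Checking conjugation-invariance by order — order 1: 1/1 normal; order 2: 0/19 normal; order 19: 1/1 normal; order 38: 1/1 normal.
Total normal subgroups: 3.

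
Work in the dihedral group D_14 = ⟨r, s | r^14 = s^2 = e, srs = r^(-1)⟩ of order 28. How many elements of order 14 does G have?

The elements of order 14 are: r, r^3, r^5, r^9, r^11, r^13.
That's 6.

6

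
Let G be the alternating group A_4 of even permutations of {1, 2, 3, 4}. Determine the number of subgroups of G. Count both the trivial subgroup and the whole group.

10

|G| = 12, so by Lagrange every subgroup order divides 12. Divisors: 1, 2, 3, 4, 6, 12.
Subgroups by order — order 1: 1; order 2: 3; order 3: 4; order 4: 1; order 6: 0; order 12: 1.
Total: 1 + 3 + 4 + 1 + 0 + 1 = 10.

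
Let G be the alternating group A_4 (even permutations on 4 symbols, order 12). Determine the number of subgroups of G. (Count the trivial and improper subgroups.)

10

|G| = 12, so by Lagrange every subgroup order divides 12. Divisors: 1, 2, 3, 4, 6, 12.
Subgroups by order — order 1: 1; order 2: 3; order 3: 4; order 4: 1; order 6: 0; order 12: 1.
Total: 1 + 3 + 4 + 1 + 0 + 1 = 10.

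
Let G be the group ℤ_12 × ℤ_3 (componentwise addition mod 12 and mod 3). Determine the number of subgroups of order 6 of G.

4

|G| = 36 and 6 | 36, so subgroups of order 6 are possible by Lagrange.
The subgroups of order 6 are: {(0,0), (0,1), (0,2), (6,0), (6,1), (6,2)}; {(0,0), (2,0), (4,0), (6,0), (8,0), (10,0)}; {(0,0), (2,2), (4,1), (6,0), (8,2), (10,1)}; {(0,0), (2,1), (4,2), (6,0), (8,1), (10,2)}.
So G has 4 subgroups of order 6.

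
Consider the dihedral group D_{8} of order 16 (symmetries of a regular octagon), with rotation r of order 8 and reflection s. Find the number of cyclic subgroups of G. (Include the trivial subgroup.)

Each element a generates a cyclic subgroup ⟨a⟩; distinct elements may generate the same one (a cyclic group of order d has φ(d) generators).
Cyclic subgroups by order — order 1: 1; order 2: 9; order 4: 1; order 8: 1.
Total: 12.

12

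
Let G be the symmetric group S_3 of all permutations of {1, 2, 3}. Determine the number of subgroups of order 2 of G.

3

|G| = 6 and 2 | 6, so subgroups of order 2 are possible by Lagrange.
The subgroups of order 2 are: {e, (1 2)}; {e, (1 3)}; {e, (2 3)}.
So G has 3 subgroups of order 2.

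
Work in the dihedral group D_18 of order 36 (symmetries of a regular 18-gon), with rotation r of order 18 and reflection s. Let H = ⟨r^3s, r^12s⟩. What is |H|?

|⟨r^3s⟩| = 2 and |⟨r^12s⟩| = 2, so |H| is a multiple of lcm(2, 2) = 2 and divides |G| = 36.
Closing under the operation: H = {e, r^9, r^3s, r^12s}, so |H| = 4.

4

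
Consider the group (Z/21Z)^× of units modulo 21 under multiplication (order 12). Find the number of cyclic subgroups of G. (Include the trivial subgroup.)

8

Group the elements of G by the cyclic subgroup they generate; each cyclic subgroup of order d accounts for φ(d) elements.
Cyclic subgroups by order — order 1: 1; order 2: 3; order 3: 1; order 6: 3.
Total: 8.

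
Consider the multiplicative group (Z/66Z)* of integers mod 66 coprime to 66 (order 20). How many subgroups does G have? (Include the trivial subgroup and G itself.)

|G| = 20, so by Lagrange every subgroup order divides 20. Divisors: 1, 2, 4, 5, 10, 20.
Subgroups by order — order 1: 1; order 2: 3; order 4: 1; order 5: 1; order 10: 3; order 20: 1.
Total: 1 + 3 + 1 + 1 + 3 + 1 = 10.

10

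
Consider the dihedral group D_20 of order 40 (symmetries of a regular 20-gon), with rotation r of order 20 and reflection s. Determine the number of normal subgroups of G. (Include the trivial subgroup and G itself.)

G has 48 subgroups. Checking conjugation-invariance by order — order 1: 1/1 normal; order 2: 1/21 normal; order 4: 1/11 normal; order 5: 1/1 normal; order 8: 0/5 normal; order 10: 1/5 normal; order 20: 3/3 normal; order 40: 1/1 normal.
Total normal subgroups: 9.

9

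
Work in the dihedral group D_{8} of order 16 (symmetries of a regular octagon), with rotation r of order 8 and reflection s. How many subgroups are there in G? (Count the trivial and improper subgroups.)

19

|G| = 16, so by Lagrange every subgroup order divides 16. Divisors: 1, 2, 4, 8, 16.
Subgroups by order — order 1: 1; order 2: 9; order 4: 5; order 8: 3; order 16: 1.
Total: 1 + 9 + 5 + 3 + 1 = 19.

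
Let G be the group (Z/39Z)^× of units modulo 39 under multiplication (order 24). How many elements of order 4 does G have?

4

The elements of order 4 are: 5, 8, 31, 34.
That's 4.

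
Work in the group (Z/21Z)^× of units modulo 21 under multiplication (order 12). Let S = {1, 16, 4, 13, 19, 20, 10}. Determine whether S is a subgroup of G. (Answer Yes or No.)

No

|S| = 7 does not divide |G| = 12, so by Lagrange S is not a subgroup.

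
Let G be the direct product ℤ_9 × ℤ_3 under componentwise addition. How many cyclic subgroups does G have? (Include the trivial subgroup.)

Each element a generates a cyclic subgroup ⟨a⟩; distinct elements may generate the same one (a cyclic group of order d has φ(d) generators).
Cyclic subgroups by order — order 1: 1; order 3: 4; order 9: 3.
Total: 8.

8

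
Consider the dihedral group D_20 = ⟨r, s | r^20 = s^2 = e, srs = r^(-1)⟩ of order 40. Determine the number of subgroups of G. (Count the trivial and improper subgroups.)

48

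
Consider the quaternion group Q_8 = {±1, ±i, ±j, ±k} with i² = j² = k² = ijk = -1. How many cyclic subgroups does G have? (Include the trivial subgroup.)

Each element a generates a cyclic subgroup ⟨a⟩; distinct elements may generate the same one (a cyclic group of order d has φ(d) generators).
Cyclic subgroups by order — order 1: 1; order 2: 1; order 4: 3.
Total: 5.

5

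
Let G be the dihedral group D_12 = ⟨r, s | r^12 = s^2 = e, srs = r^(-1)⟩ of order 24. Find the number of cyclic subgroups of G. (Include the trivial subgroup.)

Group the elements of G by the cyclic subgroup they generate; each cyclic subgroup of order d accounts for φ(d) elements.
Cyclic subgroups by order — order 1: 1; order 2: 13; order 3: 1; order 4: 1; order 6: 1; order 12: 1.
Total: 18.

18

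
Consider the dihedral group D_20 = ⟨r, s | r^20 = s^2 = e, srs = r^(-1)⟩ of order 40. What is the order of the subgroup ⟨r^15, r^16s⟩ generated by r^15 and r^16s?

|⟨r^15⟩| = 4 and |⟨r^16s⟩| = 2, so |H| is a multiple of lcm(4, 2) = 4 and divides |G| = 40.
Closing under the operation: H = {e, r^5, r^10, r^15, rs, r^6s, r^11s, r^16s}, so |H| = 8.

8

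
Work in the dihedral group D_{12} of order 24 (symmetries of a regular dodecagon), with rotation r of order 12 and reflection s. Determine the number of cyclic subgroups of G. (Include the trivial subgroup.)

18

Group the elements of G by the cyclic subgroup they generate; each cyclic subgroup of order d accounts for φ(d) elements.
Cyclic subgroups by order — order 1: 1; order 2: 13; order 3: 1; order 4: 1; order 6: 1; order 12: 1.
Total: 18.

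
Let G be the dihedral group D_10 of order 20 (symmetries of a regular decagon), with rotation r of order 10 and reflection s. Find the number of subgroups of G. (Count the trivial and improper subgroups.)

22

|G| = 20, so by Lagrange every subgroup order divides 20. Divisors: 1, 2, 4, 5, 10, 20.
Subgroups by order — order 1: 1; order 2: 11; order 4: 5; order 5: 1; order 10: 3; order 20: 1.
Total: 1 + 11 + 5 + 1 + 3 + 1 = 22.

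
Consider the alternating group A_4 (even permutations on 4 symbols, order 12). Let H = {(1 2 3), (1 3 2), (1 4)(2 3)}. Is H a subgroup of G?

The identity e ∉ H, so H is not a subgroup.

No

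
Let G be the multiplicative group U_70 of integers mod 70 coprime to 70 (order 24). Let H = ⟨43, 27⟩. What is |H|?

|⟨43⟩| = 4 and |⟨27⟩| = 4, so |H| is a multiple of lcm(4, 4) = 4 and divides |G| = 24.
Closing under the operation: H = {1, 13, 27, 29, 41, 43, 57, 69}, so |H| = 8.

8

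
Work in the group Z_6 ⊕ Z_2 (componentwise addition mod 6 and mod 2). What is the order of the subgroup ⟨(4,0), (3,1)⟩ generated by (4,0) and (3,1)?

6

|⟨(4,0)⟩| = 3 and |⟨(3,1)⟩| = 2, so |H| is a multiple of lcm(3, 2) = 6 and divides |G| = 12.
Closing under the operation: H = {(0,0), (1,1), (2,0), (3,1), (4,0), (5,1)}, so |H| = 6.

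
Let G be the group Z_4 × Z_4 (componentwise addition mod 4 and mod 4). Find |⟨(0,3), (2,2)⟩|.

|⟨(0,3)⟩| = 4 and |⟨(2,2)⟩| = 2, so |H| is a multiple of lcm(4, 2) = 4 and divides |G| = 16.
Closing under the operation: H = {(0,0), (0,1), (0,2), (0,3), (2,0), (2,1), (2,2), (2,3)}, so |H| = 8.

8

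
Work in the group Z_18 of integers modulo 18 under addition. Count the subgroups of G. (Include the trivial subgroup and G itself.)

6

A cyclic group of order 18 has exactly one subgroup for each divisor of 18.
Divisors of 18: 1, 2, 3, 6, 9, 18.
So Z_18 has 6 subgroups.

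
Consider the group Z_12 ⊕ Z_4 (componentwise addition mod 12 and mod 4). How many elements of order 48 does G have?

0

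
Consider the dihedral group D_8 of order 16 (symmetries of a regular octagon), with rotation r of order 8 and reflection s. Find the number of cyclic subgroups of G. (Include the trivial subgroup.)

12

Group the elements of G by the cyclic subgroup they generate; each cyclic subgroup of order d accounts for φ(d) elements.
Cyclic subgroups by order — order 1: 1; order 2: 9; order 4: 1; order 8: 1.
Total: 12.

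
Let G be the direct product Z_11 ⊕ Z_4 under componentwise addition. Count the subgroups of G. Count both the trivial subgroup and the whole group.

|G| = 44, so by Lagrange every subgroup order divides 44. Divisors: 1, 2, 4, 11, 22, 44.
Subgroups by order — order 1: 1; order 2: 1; order 4: 1; order 11: 1; order 22: 1; order 44: 1.
Total: 1 + 1 + 1 + 1 + 1 + 1 = 6.

6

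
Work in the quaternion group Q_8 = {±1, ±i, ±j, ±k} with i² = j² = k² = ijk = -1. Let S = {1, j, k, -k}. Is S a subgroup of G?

No

j ∈ S but its inverse -j ∉ S, so S is not a subgroup.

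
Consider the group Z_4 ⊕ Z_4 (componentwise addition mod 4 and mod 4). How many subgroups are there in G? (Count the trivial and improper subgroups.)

|G| = 16, so by Lagrange every subgroup order divides 16. Divisors: 1, 2, 4, 8, 16.
Subgroups by order — order 1: 1; order 2: 3; order 4: 7; order 8: 3; order 16: 1.
Total: 1 + 3 + 7 + 3 + 1 = 15.

15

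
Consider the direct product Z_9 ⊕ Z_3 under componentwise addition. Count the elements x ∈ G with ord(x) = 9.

18

An element (a,b) has order lcm(ord(a), ord(b)); count pairs with lcm equal to 9.
Enumerating gives 18 such elements.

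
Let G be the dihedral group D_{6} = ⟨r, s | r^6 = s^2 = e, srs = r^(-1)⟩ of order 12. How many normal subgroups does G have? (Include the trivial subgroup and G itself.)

7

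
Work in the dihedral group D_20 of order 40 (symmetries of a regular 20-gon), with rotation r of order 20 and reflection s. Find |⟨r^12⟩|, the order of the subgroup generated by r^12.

Computing powers of r^12: the smallest k with (r^12)^k = e is k = 5.

5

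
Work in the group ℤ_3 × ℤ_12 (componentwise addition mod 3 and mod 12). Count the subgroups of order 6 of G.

|G| = 36 and 6 | 36, so subgroups of order 6 are possible by Lagrange.
The subgroups of order 6 are: {(0,0), (0,2), (0,4), (0,6), (0,8), (0,10)}; {(0,0), (0,6), (1,0), (1,6), (2,0), (2,6)}; {(0,0), (0,6), (1,4), (1,10), (2,2), (2,8)}; {(0,0), (0,6), (1,2), (1,8), (2,4), (2,10)}.
So G has 4 subgroups of order 6.

4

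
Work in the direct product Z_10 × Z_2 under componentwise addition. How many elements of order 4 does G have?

An element (a,b) has order lcm(ord(a), ord(b)); count pairs with lcm equal to 4.
Enumerating gives 0 such elements.

0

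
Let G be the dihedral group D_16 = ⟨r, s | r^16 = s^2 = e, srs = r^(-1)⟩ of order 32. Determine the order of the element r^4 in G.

Computing powers of r^4: the smallest k with (r^4)^k = e is k = 4.

4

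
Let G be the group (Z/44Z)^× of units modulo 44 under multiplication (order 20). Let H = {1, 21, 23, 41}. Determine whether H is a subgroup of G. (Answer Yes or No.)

No

41 ∈ H but its inverse 29 ∉ H, so H is not a subgroup.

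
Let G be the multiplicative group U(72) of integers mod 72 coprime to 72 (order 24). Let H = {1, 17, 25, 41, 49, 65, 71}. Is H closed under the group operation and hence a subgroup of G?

|H| = 7 does not divide |G| = 24, so by Lagrange H is not a subgroup.

No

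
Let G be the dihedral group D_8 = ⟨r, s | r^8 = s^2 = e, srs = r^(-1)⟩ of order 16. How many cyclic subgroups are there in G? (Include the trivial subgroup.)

12

Each element a generates a cyclic subgroup ⟨a⟩; distinct elements may generate the same one (a cyclic group of order d has φ(d) generators).
Cyclic subgroups by order — order 1: 1; order 2: 9; order 4: 1; order 8: 1.
Total: 12.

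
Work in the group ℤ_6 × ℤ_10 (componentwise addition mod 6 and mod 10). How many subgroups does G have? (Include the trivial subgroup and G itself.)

20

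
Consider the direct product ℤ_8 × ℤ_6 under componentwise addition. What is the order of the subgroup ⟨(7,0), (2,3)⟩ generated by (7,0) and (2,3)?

16

|⟨(7,0)⟩| = 8 and |⟨(2,3)⟩| = 4, so |H| is a multiple of lcm(8, 4) = 8 and divides |G| = 48.
Closing under the operation: H = {(0,0), (0,3), (1,0), (1,3), (2,0), (2,3), (3,0), (3,3), (4,0), (4,3), (5,0), (5,3), (6,0), (6,3), (7,0), (7,3)}, so |H| = 16.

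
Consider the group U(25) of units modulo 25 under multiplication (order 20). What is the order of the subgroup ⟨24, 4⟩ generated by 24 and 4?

10

|⟨24⟩| = 2 and |⟨4⟩| = 10, so |H| is a multiple of lcm(2, 10) = 10 and divides |G| = 20.
Closing under the operation: H = {1, 4, 6, 9, 11, 14, 16, 19, 21, 24}, so |H| = 10.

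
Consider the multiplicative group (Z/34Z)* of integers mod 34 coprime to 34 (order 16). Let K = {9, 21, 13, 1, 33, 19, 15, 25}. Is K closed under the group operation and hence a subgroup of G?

Yes

|K| = 8 divides |G| = 16, consistent with Lagrange.
K contains the identity, every element's inverse is in K, and K is closed under ·: it is a subgroup.
In fact K = ⟨9⟩.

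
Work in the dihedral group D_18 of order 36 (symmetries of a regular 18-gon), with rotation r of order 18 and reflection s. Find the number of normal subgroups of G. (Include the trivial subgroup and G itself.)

9

G has 45 subgroups. Checking conjugation-invariance by order — order 1: 1/1 normal; order 2: 1/19 normal; order 3: 1/1 normal; order 4: 0/9 normal; order 6: 1/7 normal; order 9: 1/1 normal; order 12: 0/3 normal; order 18: 3/3 normal; order 36: 1/1 normal.
Total normal subgroups: 9.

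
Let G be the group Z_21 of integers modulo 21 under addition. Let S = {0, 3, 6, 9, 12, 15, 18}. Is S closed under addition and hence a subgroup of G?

Yes

|S| = 7 divides |G| = 21, consistent with Lagrange.
S contains the identity, every element's inverse is in S, and S is closed under +: it is a subgroup.
In fact S = ⟨18⟩.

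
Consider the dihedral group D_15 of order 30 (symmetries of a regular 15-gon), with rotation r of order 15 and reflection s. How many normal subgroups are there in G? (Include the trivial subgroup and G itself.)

G has 28 subgroups. Checking conjugation-invariance by order — order 1: 1/1 normal; order 2: 0/15 normal; order 3: 1/1 normal; order 5: 1/1 normal; order 6: 0/5 normal; order 10: 0/3 normal; order 15: 1/1 normal; order 30: 1/1 normal.
Total normal subgroups: 5.

5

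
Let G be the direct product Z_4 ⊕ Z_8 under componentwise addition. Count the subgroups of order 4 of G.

7

|G| = 32 and 4 | 32, so subgroups of order 4 are possible by Lagrange.
The subgroups of order 4 are: {(0,0), (0,2), (0,4), (0,6)}; {(0,0), (0,4), (2,0), (2,4)}; {(0,0), (0,4), (2,2), (2,6)}; {(0,0), (1,0), (2,0), (3,0)}; … (7 in all).
So G has 7 subgroups of order 4.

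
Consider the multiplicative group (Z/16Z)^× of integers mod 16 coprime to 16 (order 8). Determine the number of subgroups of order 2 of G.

3

|G| = 8 and 2 | 8, so subgroups of order 2 are possible by Lagrange.
The subgroups of order 2 are: {1, 15}; {1, 7}; {1, 9}.
So G has 3 subgroups of order 2.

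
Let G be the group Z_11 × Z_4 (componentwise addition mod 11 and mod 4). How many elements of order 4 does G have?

2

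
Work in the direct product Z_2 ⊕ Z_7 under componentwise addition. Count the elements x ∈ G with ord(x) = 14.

An element (a,b) has order lcm(ord(a), ord(b)); count pairs with lcm equal to 14.
Enumerating gives 6 such elements.

6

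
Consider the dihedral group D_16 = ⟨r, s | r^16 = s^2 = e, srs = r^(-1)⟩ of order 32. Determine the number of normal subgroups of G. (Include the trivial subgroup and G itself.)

8

G has 36 subgroups. Checking conjugation-invariance by order — order 1: 1/1 normal; order 2: 1/17 normal; order 4: 1/9 normal; order 8: 1/5 normal; order 16: 3/3 normal; order 32: 1/1 normal.
Total normal subgroups: 8.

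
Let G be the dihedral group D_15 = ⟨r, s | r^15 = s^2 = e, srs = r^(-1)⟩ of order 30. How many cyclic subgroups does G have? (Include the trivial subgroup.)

Each element a generates a cyclic subgroup ⟨a⟩; distinct elements may generate the same one (a cyclic group of order d has φ(d) generators).
Cyclic subgroups by order — order 1: 1; order 2: 15; order 3: 1; order 5: 1; order 15: 1.
Total: 19.

19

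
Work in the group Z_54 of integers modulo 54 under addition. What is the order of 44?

27

In Z_54, the order of an element a is n/gcd(a, n).
gcd(44, 54) = 2, so |⟨44⟩| = 54/2 = 27.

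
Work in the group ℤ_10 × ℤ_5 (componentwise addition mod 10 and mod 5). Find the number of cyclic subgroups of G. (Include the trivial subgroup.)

Each element a generates a cyclic subgroup ⟨a⟩; distinct elements may generate the same one (a cyclic group of order d has φ(d) generators).
Cyclic subgroups by order — order 1: 1; order 2: 1; order 5: 6; order 10: 6.
Total: 14.

14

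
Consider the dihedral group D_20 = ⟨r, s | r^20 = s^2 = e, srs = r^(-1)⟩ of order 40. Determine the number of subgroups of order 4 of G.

11

|G| = 40 and 4 | 40, so subgroups of order 4 are possible by Lagrange.
The subgroups of order 4 are: {e, r^10, s, r^10s}; {e, r^10, rs, r^11s}; {e, r^10, r^2s, r^12s}; {e, r^10, r^3s, r^13s}; … (11 in all).
So G has 11 subgroups of order 4.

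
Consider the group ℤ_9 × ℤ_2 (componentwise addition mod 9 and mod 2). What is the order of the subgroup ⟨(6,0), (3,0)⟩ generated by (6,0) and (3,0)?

3

|⟨(6,0)⟩| = 3 and |⟨(3,0)⟩| = 3, so |H| is a multiple of lcm(3, 3) = 3 and divides |G| = 18.
Closing under the operation: H = {(0,0), (3,0), (6,0)}, so |H| = 3.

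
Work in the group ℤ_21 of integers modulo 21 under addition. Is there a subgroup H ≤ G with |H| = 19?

No

19 does not divide |G| = 21, so by Lagrange no subgroup of order 19 exists.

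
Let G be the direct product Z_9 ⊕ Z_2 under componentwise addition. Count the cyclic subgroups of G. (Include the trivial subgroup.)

Each element a generates a cyclic subgroup ⟨a⟩; distinct elements may generate the same one (a cyclic group of order d has φ(d) generators).
Cyclic subgroups by order — order 1: 1; order 2: 1; order 3: 1; order 6: 1; order 9: 1; order 18: 1.
Total: 6.

6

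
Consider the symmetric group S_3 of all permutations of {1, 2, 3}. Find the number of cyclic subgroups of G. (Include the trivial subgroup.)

A cyclic subgroup of order d is generated by each of its φ(d) elements of order d, so the cyclic subgroups of order d number (#elements of order d)/φ(d).
Cyclic subgroups by order — order 1: 1; order 2: 3; order 3: 1.
Total: 5.

5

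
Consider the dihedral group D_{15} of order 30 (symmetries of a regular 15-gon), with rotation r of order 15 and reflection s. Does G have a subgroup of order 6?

Yes

6 | 30. A subgroup of order 6 is {e, r^5, r^10, s, r^5s, r^10s}.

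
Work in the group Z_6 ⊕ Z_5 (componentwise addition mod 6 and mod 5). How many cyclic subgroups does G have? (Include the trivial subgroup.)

8

Each element a generates a cyclic subgroup ⟨a⟩; distinct elements may generate the same one (a cyclic group of order d has φ(d) generators).
Cyclic subgroups by order — order 1: 1; order 2: 1; order 3: 1; order 5: 1; order 6: 1; order 10: 1; order 15: 1; order 30: 1.
Total: 8.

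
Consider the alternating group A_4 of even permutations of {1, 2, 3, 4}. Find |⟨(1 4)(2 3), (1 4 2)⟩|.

12

|⟨(1 4)(2 3)⟩| = 2 and |⟨(1 4 2)⟩| = 3, so |H| is a multiple of lcm(2, 3) = 6 and divides |G| = 12.
Closing {(1 4)(2 3), (1 4 2)} under the group operation gives all of G, so |H| = 12.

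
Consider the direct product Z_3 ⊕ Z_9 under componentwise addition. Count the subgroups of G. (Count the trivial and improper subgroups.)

|G| = 27, so by Lagrange every subgroup order divides 27. Divisors: 1, 3, 9, 27.
Subgroups by order — order 1: 1; order 3: 4; order 9: 4; order 27: 1.
Total: 1 + 4 + 4 + 1 = 10.

10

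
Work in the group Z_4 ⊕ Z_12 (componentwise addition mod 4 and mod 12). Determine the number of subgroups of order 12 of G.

7

|G| = 48 and 12 | 48, so subgroups of order 12 are possible by Lagrange.
The subgroups of order 12 are: {(0,0), (0,1), (0,2), (0,3), (0,4), (0,5), (0,6), (0,7), (0,8), (0,9), (0,10), (0,11)}; {(0,0), (0,2), (0,4), (0,6), (0,8), (0,10), (2,0), (2,2), (2,4), (2,6), (2,8), (2,10)}; {(0,0), (0,2), (0,4), (0,6), (0,8), (0,10), (2,1), (2,3), (2,5), (2,7), (2,9), (2,11)}; {(0,0), (0,4), (0,8), (1,0), (1,4), (1,8), (2,0), (2,4), (2,8), (3,0), (3,4), (3,8)}; … (7 in all).
So G has 7 subgroups of order 12.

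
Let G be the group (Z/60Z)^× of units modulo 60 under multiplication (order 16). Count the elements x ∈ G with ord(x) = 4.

The elements of order 4 are: 7, 13, 17, 23, 37, 43, 47, 53.
That's 8.

8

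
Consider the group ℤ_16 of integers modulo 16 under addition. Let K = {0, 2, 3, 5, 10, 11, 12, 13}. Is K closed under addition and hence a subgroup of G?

2 ∈ K but its inverse 14 ∉ K, so K is not a subgroup.

No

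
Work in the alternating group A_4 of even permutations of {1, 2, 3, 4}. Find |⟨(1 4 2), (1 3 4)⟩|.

12

|⟨(1 4 2)⟩| = 3 and |⟨(1 3 4)⟩| = 3, so |H| is a multiple of lcm(3, 3) = 3 and divides |G| = 12.
Closing {(1 4 2), (1 3 4)} under the group operation gives all of G, so |H| = 12.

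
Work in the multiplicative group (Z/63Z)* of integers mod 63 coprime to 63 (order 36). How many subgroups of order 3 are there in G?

|G| = 36 and 3 | 36, so subgroups of order 3 are possible by Lagrange.
The subgroups of order 3 are: {1, 4, 16}; {1, 22, 43}; {1, 25, 58}; {1, 37, 46}.
So G has 4 subgroups of order 3.

4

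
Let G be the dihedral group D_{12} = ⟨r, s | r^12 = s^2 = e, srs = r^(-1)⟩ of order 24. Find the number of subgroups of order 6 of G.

5

|G| = 24 and 6 | 24, so subgroups of order 6 are possible by Lagrange.
The subgroups of order 6 are: {e, r^2, r^4, r^6, r^8, r^10}; {e, r^4, r^8, r^2s, r^6s, r^10s}; {e, r^4, r^8, r^3s, r^7s, r^11s}; {e, r^4, r^8, s, r^4s, r^8s}; … (5 in all).
So G has 5 subgroups of order 6.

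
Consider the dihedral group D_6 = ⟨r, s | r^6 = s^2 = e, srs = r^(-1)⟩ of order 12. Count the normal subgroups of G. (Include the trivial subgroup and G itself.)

7

G has 16 subgroups. Checking conjugation-invariance by order — order 1: 1/1 normal; order 2: 1/7 normal; order 3: 1/1 normal; order 4: 0/3 normal; order 6: 3/3 normal; order 12: 1/1 normal.
Total normal subgroups: 7.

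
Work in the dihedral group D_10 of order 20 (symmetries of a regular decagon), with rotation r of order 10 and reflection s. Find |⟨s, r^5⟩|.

4

|⟨s⟩| = 2 and |⟨r^5⟩| = 2, so |H| is a multiple of lcm(2, 2) = 2 and divides |G| = 20.
Closing under the operation: H = {e, r^5, s, r^5s}, so |H| = 4.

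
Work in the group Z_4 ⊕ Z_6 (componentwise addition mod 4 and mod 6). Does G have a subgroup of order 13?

No

13 does not divide |G| = 24, so by Lagrange no subgroup of order 13 exists.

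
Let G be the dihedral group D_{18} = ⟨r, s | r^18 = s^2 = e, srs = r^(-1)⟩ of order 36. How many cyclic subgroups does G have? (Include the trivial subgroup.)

Each element a generates a cyclic subgroup ⟨a⟩; distinct elements may generate the same one (a cyclic group of order d has φ(d) generators).
Cyclic subgroups by order — order 1: 1; order 2: 19; order 3: 1; order 6: 1; order 9: 1; order 18: 1.
Total: 24.

24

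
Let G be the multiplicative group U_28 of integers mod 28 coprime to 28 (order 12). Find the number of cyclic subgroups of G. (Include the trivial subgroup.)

A cyclic subgroup of order d is generated by each of its φ(d) elements of order d, so the cyclic subgroups of order d number (#elements of order d)/φ(d).
Cyclic subgroups by order — order 1: 1; order 2: 3; order 3: 1; order 6: 3.
Total: 8.

8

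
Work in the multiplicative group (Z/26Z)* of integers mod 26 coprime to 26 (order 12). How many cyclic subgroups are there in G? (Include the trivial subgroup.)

6

Group the elements of G by the cyclic subgroup they generate; each cyclic subgroup of order d accounts for φ(d) elements.
Cyclic subgroups by order — order 1: 1; order 2: 1; order 3: 1; order 4: 1; order 6: 1; order 12: 1.
Total: 6.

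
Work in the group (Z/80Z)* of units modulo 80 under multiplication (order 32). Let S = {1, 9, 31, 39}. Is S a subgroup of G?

Yes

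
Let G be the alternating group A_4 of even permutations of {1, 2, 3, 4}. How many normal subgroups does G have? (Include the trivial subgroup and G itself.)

3

G has 10 subgroups. Checking conjugation-invariance by order — order 1: 1/1 normal; order 2: 0/3 normal; order 3: 0/4 normal; order 4: 1/1 normal; order 12: 1/1 normal.
Total normal subgroups: 3.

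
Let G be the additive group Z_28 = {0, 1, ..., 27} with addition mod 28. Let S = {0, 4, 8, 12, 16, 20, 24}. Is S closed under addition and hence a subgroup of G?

Yes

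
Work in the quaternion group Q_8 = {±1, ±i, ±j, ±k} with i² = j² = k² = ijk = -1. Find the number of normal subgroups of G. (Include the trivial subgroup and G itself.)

6

G has 6 subgroups. Checking conjugation-invariance by order — order 1: 1/1 normal; order 2: 1/1 normal; order 4: 3/3 normal; order 8: 1/1 normal.
Total normal subgroups: 6.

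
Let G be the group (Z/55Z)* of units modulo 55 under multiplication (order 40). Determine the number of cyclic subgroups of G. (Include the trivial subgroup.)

12

A cyclic subgroup of order d is generated by each of its φ(d) elements of order d, so the cyclic subgroups of order d number (#elements of order d)/φ(d).
Cyclic subgroups by order — order 1: 1; order 2: 3; order 4: 2; order 5: 1; order 10: 3; order 20: 2.
Total: 12.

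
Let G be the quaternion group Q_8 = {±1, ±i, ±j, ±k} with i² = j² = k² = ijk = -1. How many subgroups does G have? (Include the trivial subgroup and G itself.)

|G| = 8, so by Lagrange every subgroup order divides 8. Divisors: 1, 2, 4, 8.
Subgroups by order — order 1: 1; order 2: 1; order 4: 3; order 8: 1.
Total: 1 + 1 + 3 + 1 = 6.

6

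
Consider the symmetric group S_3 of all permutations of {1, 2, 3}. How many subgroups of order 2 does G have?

3

|G| = 6 and 2 | 6, so subgroups of order 2 are possible by Lagrange.
The subgroups of order 2 are: {e, (1 2)}; {e, (1 3)}; {e, (2 3)}.
So G has 3 subgroups of order 2.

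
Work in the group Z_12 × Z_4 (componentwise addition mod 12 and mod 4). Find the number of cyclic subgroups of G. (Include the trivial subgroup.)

20

Each element a generates a cyclic subgroup ⟨a⟩; distinct elements may generate the same one (a cyclic group of order d has φ(d) generators).
Cyclic subgroups by order — order 1: 1; order 2: 3; order 3: 1; order 4: 6; order 6: 3; order 12: 6.
Total: 20.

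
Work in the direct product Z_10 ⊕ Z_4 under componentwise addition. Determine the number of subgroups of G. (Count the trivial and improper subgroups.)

16

|G| = 40, so by Lagrange every subgroup order divides 40. Divisors: 1, 2, 4, 5, 8, 10, 20, 40.
Subgroups by order — order 1: 1; order 2: 3; order 4: 3; order 5: 1; order 8: 1; order 10: 3; order 20: 3; order 40: 1.
Total: 1 + 3 + 3 + 1 + 1 + 3 + 3 + 1 = 16.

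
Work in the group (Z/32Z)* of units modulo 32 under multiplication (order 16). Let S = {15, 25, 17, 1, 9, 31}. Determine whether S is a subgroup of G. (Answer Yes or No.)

No

|S| = 6 does not divide |G| = 16, so by Lagrange S is not a subgroup.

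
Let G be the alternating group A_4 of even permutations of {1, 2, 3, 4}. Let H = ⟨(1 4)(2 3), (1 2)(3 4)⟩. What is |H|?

4

|⟨(1 4)(2 3)⟩| = 2 and |⟨(1 2)(3 4)⟩| = 2, so |H| is a multiple of lcm(2, 2) = 2 and divides |G| = 12.
Closing under the operation: H = {e, (1 2)(3 4), (1 3)(2 4), (1 4)(2 3)}, so |H| = 4.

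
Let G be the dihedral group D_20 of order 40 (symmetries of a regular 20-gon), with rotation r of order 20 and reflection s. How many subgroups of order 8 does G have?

|G| = 40 and 8 | 40, so subgroups of order 8 are possible by Lagrange.
The subgroups of order 8 are: {e, r^5, r^10, r^15, s, r^5s, r^10s, r^15s}; {e, r^5, r^10, r^15, rs, r^6s, r^11s, r^16s}; {e, r^5, r^10, r^15, r^2s, r^7s, r^12s, r^17s}; {e, r^5, r^10, r^15, r^3s, r^8s, r^13s, r^18s}; … (5 in all).
So G has 5 subgroups of order 8.

5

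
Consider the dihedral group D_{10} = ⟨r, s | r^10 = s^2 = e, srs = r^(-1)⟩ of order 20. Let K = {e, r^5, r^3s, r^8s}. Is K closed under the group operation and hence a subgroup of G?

Yes

|K| = 4 divides |G| = 20, consistent with Lagrange.
K contains the identity, every element's inverse is in K, and K is closed under ·: it is a subgroup.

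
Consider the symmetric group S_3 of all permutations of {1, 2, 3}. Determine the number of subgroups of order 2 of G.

|G| = 6 and 2 | 6, so subgroups of order 2 are possible by Lagrange.
The subgroups of order 2 are: {e, (1 2)}; {e, (1 3)}; {e, (2 3)}.
So G has 3 subgroups of order 2.

3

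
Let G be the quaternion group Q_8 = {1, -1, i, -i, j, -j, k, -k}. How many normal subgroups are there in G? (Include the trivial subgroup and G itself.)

6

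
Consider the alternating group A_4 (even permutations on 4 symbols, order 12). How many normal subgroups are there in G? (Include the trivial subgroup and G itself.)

3

G has 10 subgroups. Checking conjugation-invariance by order — order 1: 1/1 normal; order 2: 0/3 normal; order 3: 0/4 normal; order 4: 1/1 normal; order 12: 1/1 normal.
Total normal subgroups: 3.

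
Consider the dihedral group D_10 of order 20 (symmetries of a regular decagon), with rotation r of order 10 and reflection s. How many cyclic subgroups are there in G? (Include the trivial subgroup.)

14

Group the elements of G by the cyclic subgroup they generate; each cyclic subgroup of order d accounts for φ(d) elements.
Cyclic subgroups by order — order 1: 1; order 2: 11; order 5: 1; order 10: 1.
Total: 14.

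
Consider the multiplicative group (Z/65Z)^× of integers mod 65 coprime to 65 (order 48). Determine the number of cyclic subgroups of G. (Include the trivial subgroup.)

Group the elements of G by the cyclic subgroup they generate; each cyclic subgroup of order d accounts for φ(d) elements.
Cyclic subgroups by order — order 1: 1; order 2: 3; order 3: 1; order 4: 6; order 6: 3; order 12: 6.
Total: 20.

20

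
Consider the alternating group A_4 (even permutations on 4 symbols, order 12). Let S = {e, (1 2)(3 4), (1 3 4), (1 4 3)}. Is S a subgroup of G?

No

Closure fails: (1 4 3) ∘ (1 2)(3 4) = (1 2 4) ∉ S. So S is not a subgroup.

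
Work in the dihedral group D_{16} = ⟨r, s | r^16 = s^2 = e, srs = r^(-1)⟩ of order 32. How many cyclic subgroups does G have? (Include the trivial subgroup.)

Group the elements of G by the cyclic subgroup they generate; each cyclic subgroup of order d accounts for φ(d) elements.
Cyclic subgroups by order — order 1: 1; order 2: 17; order 4: 1; order 8: 1; order 16: 1.
Total: 21.

21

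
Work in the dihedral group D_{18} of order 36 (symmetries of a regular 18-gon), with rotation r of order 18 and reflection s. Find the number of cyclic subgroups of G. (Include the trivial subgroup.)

Each element a generates a cyclic subgroup ⟨a⟩; distinct elements may generate the same one (a cyclic group of order d has φ(d) generators).
Cyclic subgroups by order — order 1: 1; order 2: 19; order 3: 1; order 6: 1; order 9: 1; order 18: 1.
Total: 24.

24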